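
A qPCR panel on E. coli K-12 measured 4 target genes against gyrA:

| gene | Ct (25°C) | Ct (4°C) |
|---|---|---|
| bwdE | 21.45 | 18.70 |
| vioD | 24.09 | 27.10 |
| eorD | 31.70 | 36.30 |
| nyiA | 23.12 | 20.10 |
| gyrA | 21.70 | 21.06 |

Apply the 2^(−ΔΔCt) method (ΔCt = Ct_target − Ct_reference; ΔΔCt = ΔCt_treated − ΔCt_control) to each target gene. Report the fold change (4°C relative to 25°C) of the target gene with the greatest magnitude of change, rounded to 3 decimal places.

0.026

bwdE: ΔΔCt = (18.70−21.06) − (21.45−21.70) = -2.36 − (-0.25) = -2.11; fold change = 2^2.11 = 4.317
vioD: ΔΔCt = (27.10−21.06) − (24.09−21.70) = 6.04 − 2.39 = 3.65; fold change = 2^-3.65 = 0.080
eorD: ΔΔCt = (36.30−21.06) − (31.70−21.70) = 15.24 − 10.00 = 5.24; fold change = 2^-5.24 = 0.026
nyiA: ΔΔCt = (20.10−21.06) − (23.12−21.70) = -0.96 − 1.42 = -2.38; fold change = 2^2.38 = 5.205
eorD has the largest |ΔΔCt| = 5.24.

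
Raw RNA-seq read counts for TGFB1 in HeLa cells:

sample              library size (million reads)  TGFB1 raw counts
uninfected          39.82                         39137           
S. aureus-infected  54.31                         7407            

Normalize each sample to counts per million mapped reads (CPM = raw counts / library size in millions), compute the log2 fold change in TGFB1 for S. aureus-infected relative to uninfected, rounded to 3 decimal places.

-2.849

CPM(uninfected) = 39137 / 39.82 = 982.8478
CPM(S. aureus-infected) = 7407 / 54.31 = 136.3837
Fold change = 136.3837 / 982.8478 = 0.13876
log2(0.13876) = -2.8493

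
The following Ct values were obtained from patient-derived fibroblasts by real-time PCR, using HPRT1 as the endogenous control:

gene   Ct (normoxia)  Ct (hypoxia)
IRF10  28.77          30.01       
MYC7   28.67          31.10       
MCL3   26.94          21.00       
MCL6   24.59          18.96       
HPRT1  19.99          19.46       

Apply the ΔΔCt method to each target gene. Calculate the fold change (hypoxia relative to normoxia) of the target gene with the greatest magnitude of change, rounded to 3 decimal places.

42.518

IRF10: ΔΔCt = (30.01−19.46) − (28.77−19.99) = 10.55 − 8.78 = 1.77; fold change = 2^-1.77 = 0.293
MYC7: ΔΔCt = (31.10−19.46) − (28.67−19.99) = 11.64 − 8.68 = 2.96; fold change = 2^-2.96 = 0.129
MCL3: ΔΔCt = (21.00−19.46) − (26.94−19.99) = 1.54 − 6.95 = -5.41; fold change = 2^5.41 = 42.518
MCL6: ΔΔCt = (18.96−19.46) − (24.59−19.99) = -0.50 − 4.60 = -5.10; fold change = 2^5.10 = 34.297
MCL3 has the largest |ΔΔCt| = 5.41.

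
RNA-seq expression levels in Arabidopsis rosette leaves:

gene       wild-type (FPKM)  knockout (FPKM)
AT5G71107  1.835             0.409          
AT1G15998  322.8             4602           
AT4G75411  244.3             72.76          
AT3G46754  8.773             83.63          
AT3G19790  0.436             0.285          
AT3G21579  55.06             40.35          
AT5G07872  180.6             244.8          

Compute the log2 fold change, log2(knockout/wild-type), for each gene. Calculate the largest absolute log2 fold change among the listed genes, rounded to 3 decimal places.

log2(0.409/1.835) = -2.166  (AT5G71107)
log2(4602/322.8) = 3.834  (AT1G15998)
log2(72.76/244.3) = -1.747  (AT4G75411)
log2(83.63/8.773) = 3.253  (AT3G46754)
log2(0.285/0.436) = -0.613  (AT3G19790)
log2(40.35/55.06) = -0.448  (AT3G21579)
log2(244.8/180.6) = 0.439  (AT5G07872)
The largest magnitude belongs to AT1G15998.

3.834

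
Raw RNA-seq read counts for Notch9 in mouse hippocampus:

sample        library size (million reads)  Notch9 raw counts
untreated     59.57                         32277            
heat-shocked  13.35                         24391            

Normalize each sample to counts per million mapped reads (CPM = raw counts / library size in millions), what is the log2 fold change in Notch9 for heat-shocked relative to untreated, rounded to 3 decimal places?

CPM(untreated) = 32277 / 59.57 = 541.8331
CPM(heat-shocked) = 24391 / 13.35 = 1827.0412
Fold change = 1827.0412 / 541.8331 = 3.37196
log2(3.37196) = 1.7536

1.754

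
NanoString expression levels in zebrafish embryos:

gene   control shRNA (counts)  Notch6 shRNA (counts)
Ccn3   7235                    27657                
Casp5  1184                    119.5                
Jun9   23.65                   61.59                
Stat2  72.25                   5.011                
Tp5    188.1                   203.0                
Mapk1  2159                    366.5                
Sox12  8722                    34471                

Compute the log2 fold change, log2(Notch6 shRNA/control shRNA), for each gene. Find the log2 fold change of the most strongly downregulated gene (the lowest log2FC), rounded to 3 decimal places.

-3.850

log2(27657/7235) = 1.935  (Ccn3)
log2(119.5/1184) = -3.309  (Casp5)
log2(61.59/23.65) = 1.381  (Jun9)
log2(5.011/72.25) = -3.850  (Stat2)
log2(203.0/188.1) = 0.110  (Tp5)
log2(366.5/2159) = -2.558  (Mapk1)
log2(34471/8722) = 1.983  (Sox12)
Stat2 is most strongly downregulated.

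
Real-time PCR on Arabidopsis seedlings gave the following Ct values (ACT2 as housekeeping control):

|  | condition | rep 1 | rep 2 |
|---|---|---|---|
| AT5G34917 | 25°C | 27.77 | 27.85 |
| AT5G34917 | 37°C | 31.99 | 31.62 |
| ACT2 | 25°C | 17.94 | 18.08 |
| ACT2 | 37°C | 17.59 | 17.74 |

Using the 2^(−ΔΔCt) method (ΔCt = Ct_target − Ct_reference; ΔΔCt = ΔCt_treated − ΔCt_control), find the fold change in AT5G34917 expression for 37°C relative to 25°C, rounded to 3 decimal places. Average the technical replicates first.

Mean Ct: AT5G34917 25°C 27.810; AT5G34917 37°C 31.805; ACT2 25°C 18.010; ACT2 37°C 17.665
ΔCt(25°C) = 27.810 − 18.010 = 9.800
ΔCt(37°C) = 31.805 − 17.665 = 14.140
ΔΔCt = 14.140 − 9.800 = 4.340
Fold change = 2^(−4.340) = 0.0494

0.049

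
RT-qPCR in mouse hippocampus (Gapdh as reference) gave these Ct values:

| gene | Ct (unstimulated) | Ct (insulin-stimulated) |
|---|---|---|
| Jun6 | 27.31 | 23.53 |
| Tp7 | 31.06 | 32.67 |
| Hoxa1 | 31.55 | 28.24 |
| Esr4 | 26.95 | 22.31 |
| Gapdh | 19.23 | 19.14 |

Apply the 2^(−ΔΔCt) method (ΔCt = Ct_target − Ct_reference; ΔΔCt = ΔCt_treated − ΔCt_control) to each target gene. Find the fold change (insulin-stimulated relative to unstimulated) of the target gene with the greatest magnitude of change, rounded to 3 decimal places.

Jun6: ΔΔCt = (23.53−19.14) − (27.31−19.23) = 4.39 − 8.08 = -3.69; fold change = 2^3.69 = 12.906
Tp7: ΔΔCt = (32.67−19.14) − (31.06−19.23) = 13.53 − 11.83 = 1.70; fold change = 2^-1.70 = 0.308
Hoxa1: ΔΔCt = (28.24−19.14) − (31.55−19.23) = 9.10 − 12.32 = -3.22; fold change = 2^3.22 = 9.318
Esr4: ΔΔCt = (22.31−19.14) − (26.95−19.23) = 3.17 − 7.72 = -4.55; fold change = 2^4.55 = 23.425
Esr4 has the largest |ΔΔCt| = 4.55.

23.425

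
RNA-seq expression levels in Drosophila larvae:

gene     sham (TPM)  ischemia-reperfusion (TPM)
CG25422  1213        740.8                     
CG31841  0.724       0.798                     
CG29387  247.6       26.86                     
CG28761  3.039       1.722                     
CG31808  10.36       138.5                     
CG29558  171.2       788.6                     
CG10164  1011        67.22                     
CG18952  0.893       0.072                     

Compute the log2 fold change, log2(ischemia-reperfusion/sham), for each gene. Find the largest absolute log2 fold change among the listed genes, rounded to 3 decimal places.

log2(740.8/1213) = -0.711  (CG25422)
log2(0.798/0.724) = 0.140  (CG31841)
log2(26.86/247.6) = -3.204  (CG29387)
log2(1.722/3.039) = -0.820  (CG28761)
log2(138.5/10.36) = 3.741  (CG31808)
log2(788.6/171.2) = 2.204  (CG29558)
log2(67.22/1011) = -3.911  (CG10164)
log2(0.072/0.893) = -3.633  (CG18952)
The largest magnitude belongs to CG10164.

3.911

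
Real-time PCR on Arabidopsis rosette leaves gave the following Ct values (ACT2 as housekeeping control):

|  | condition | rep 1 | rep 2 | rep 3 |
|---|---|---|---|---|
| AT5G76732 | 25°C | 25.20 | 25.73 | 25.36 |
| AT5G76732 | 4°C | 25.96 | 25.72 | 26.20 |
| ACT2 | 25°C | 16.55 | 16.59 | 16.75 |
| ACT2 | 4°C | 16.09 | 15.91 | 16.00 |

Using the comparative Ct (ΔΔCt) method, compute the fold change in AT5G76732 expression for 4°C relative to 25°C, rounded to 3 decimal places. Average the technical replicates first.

Mean Ct: AT5G76732 25°C 25.430; AT5G76732 4°C 25.960; ACT2 25°C 16.630; ACT2 4°C 16.000
ΔCt(25°C) = 25.430 − 16.630 = 8.800
ΔCt(4°C) = 25.960 − 16.000 = 9.960
ΔΔCt = 9.960 − 8.800 = 1.160
Fold change = 2^(−1.160) = 0.4475

0.448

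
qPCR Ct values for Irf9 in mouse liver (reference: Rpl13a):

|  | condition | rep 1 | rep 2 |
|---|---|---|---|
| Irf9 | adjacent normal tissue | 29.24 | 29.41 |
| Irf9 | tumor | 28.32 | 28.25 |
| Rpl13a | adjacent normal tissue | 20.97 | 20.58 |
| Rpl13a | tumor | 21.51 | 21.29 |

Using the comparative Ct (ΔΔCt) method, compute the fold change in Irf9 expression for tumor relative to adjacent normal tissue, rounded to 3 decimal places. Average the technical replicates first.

3.171

Mean Ct: Irf9 adjacent normal tissue 29.325; Irf9 tumor 28.285; Rpl13a adjacent normal tissue 20.775; Rpl13a tumor 21.400
ΔCt(adjacent normal tissue) = 29.325 − 20.775 = 8.550
ΔCt(tumor) = 28.285 − 21.400 = 6.885
ΔΔCt = 6.885 − 8.550 = -1.665
Fold change = 2^(−(-1.665)) = 2^1.665 = 3.1711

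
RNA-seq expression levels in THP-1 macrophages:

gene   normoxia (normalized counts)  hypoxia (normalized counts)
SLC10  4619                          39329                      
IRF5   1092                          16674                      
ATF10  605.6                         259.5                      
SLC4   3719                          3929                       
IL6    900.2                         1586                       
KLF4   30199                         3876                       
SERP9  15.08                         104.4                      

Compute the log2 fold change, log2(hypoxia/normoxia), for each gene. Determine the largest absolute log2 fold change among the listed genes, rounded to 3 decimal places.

3.933

log2(39329/4619) = 3.090  (SLC10)
log2(16674/1092) = 3.933  (IRF5)
log2(259.5/605.6) = -1.223  (ATF10)
log2(3929/3719) = 0.079  (SLC4)
log2(1586/900.2) = 0.817  (IL6)
log2(3876/30199) = -2.962  (KLF4)
log2(104.4/15.08) = 2.791  (SERP9)
The largest magnitude belongs to IRF5.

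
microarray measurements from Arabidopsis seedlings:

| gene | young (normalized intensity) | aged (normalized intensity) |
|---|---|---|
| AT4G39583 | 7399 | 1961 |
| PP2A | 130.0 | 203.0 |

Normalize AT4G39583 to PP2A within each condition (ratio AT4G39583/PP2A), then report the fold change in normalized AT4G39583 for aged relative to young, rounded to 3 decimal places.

AT4G39583/PP2A (young) = 7399 / 130.0 = 56.915
AT4G39583/PP2A (aged) = 1961 / 203.0 = 9.6601
Fold change = 9.6601 / 56.915 = 0.1697

0.170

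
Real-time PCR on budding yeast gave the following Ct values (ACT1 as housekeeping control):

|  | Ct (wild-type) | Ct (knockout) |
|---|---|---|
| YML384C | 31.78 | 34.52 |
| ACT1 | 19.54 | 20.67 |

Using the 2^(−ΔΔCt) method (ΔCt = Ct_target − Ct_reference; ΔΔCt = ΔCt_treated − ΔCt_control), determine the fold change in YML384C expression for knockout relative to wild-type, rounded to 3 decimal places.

ΔCt(wild-type) = 31.780 − 19.540 = 12.240
ΔCt(knockout) = 34.520 − 20.670 = 13.850
ΔΔCt = 13.850 − 12.240 = 1.610
Fold change = 2^(−1.610) = 0.3276

0.328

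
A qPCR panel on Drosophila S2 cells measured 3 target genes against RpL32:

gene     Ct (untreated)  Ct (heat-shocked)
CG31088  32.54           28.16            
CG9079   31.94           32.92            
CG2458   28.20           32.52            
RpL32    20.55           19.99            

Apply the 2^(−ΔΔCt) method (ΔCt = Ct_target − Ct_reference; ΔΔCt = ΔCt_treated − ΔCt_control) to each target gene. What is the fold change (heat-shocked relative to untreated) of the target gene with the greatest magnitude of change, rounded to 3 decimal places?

0.034

CG31088: ΔΔCt = (28.16−19.99) − (32.54−20.55) = 8.17 − 11.99 = -3.82; fold change = 2^3.82 = 14.123
CG9079: ΔΔCt = (32.92−19.99) − (31.94−20.55) = 12.93 − 11.39 = 1.54; fold change = 2^-1.54 = 0.344
CG2458: ΔΔCt = (32.52−19.99) − (28.20−20.55) = 12.53 − 7.65 = 4.88; fold change = 2^-4.88 = 0.034
CG2458 has the largest |ΔΔCt| = 4.88.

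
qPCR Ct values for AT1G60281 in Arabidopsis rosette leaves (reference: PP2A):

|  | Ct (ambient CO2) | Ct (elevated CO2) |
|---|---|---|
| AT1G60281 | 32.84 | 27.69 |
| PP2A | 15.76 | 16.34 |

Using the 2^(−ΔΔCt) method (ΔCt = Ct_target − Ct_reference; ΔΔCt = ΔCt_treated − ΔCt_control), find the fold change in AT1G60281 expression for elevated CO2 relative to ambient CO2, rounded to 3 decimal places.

53.076

ΔCt(ambient CO2) = 32.840 − 15.760 = 17.080
ΔCt(elevated CO2) = 27.690 − 16.340 = 11.350
ΔΔCt = 11.350 − 17.080 = -5.730
Fold change = 2^(−(-5.730)) = 2^5.730 = 53.0765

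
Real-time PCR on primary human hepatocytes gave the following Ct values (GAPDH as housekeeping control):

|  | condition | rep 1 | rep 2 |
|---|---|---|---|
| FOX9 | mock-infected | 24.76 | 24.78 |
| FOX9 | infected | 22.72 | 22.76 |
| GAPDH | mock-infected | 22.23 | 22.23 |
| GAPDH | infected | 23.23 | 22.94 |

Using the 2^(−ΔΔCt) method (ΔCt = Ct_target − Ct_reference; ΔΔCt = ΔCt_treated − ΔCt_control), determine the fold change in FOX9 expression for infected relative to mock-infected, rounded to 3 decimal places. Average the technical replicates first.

7.387

Mean Ct: FOX9 mock-infected 24.770; FOX9 infected 22.740; GAPDH mock-infected 22.230; GAPDH infected 23.085
ΔCt(mock-infected) = 24.770 − 22.230 = 2.540
ΔCt(infected) = 22.740 − 23.085 = -0.345
ΔΔCt = -0.345 − 2.540 = -2.885
Fold change = 2^(−(-2.885)) = 2^2.885 = 7.3871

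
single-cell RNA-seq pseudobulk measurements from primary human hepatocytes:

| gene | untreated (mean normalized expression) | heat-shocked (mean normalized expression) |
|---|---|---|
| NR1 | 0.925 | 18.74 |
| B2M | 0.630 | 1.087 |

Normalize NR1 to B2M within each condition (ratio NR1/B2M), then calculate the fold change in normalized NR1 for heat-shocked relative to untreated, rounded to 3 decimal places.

NR1/B2M (untreated) = 0.925 / 0.630 = 1.4683
NR1/B2M (heat-shocked) = 18.74 / 1.087 = 17.24
Fold change = 17.24 / 1.4683 = 11.7419

11.742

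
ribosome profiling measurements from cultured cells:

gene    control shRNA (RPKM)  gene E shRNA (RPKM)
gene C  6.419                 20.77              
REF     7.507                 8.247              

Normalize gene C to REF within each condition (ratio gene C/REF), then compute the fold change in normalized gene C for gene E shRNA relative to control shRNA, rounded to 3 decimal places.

2.945

gene C/REF (control shRNA) = 6.419 / 7.507 = 0.85507
gene C/REF (gene E shRNA) = 20.77 / 8.247 = 2.5185
Fold change = 2.5185 / 0.85507 = 2.9454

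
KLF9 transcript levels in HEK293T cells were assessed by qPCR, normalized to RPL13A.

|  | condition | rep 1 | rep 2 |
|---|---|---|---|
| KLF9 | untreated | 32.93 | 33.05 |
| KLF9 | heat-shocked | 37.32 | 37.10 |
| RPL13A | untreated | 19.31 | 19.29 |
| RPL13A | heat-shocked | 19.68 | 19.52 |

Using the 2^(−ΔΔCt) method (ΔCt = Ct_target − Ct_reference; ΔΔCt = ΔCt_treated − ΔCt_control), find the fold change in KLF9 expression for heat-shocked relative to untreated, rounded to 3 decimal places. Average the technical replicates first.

Mean Ct: KLF9 untreated 32.990; KLF9 heat-shocked 37.210; RPL13A untreated 19.300; RPL13A heat-shocked 19.600
ΔCt(untreated) = 32.990 − 19.300 = 13.690
ΔCt(heat-shocked) = 37.210 − 19.600 = 17.610
ΔΔCt = 17.610 − 13.690 = 3.920
Fold change = 2^(−3.920) = 0.0661

0.066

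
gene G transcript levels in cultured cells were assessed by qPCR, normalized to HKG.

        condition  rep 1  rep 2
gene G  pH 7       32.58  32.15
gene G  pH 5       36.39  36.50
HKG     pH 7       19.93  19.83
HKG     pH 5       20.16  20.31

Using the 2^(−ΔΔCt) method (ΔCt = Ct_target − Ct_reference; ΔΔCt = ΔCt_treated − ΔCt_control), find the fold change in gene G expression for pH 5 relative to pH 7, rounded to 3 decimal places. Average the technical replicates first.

0.076

Mean Ct: gene G pH 7 32.365; gene G pH 5 36.445; HKG pH 7 19.880; HKG pH 5 20.235
ΔCt(pH 7) = 32.365 − 19.880 = 12.485
ΔCt(pH 5) = 36.445 − 20.235 = 16.210
ΔΔCt = 16.210 − 12.485 = 3.725
Fold change = 2^(−3.725) = 0.0756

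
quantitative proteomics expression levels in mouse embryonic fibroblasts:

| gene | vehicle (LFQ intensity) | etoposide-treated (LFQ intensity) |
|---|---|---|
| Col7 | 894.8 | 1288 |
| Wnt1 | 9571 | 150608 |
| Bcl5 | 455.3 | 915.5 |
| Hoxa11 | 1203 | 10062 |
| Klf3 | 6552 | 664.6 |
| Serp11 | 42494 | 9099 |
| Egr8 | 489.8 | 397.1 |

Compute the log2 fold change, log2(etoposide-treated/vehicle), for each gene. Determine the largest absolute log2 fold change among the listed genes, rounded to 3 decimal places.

log2(1288/894.8) = 0.525  (Col7)
log2(150608/9571) = 3.976  (Wnt1)
log2(915.5/455.3) = 1.008  (Bcl5)
log2(10062/1203) = 3.064  (Hoxa11)
log2(664.6/6552) = -3.301  (Klf3)
log2(9099/42494) = -2.223  (Serp11)
log2(397.1/489.8) = -0.303  (Egr8)
The largest magnitude belongs to Wnt1.

3.976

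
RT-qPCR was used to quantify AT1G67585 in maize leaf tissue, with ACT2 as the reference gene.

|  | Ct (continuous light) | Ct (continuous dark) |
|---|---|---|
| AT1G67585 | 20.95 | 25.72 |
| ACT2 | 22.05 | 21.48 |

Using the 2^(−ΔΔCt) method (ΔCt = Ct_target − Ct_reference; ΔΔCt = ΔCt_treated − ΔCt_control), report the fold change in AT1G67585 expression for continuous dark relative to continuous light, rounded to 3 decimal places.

0.025

ΔCt(continuous light) = 20.950 − 22.050 = -1.100
ΔCt(continuous dark) = 25.720 − 21.480 = 4.240
ΔΔCt = 4.240 − (-1.100) = 5.340
Fold change = 2^(−5.340) = 0.0247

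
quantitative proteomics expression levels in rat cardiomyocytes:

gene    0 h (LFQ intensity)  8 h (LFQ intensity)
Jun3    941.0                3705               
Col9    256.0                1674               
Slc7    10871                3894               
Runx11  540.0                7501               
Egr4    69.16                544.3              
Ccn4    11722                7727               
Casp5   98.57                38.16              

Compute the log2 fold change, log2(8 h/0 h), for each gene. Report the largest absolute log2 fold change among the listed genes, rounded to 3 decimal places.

log2(3705/941.0) = 1.977  (Jun3)
log2(1674/256.0) = 2.709  (Col9)
log2(3894/10871) = -1.481  (Slc7)
log2(7501/540.0) = 3.796  (Runx11)
log2(544.3/69.16) = 2.976  (Egr4)
log2(7727/11722) = -0.601  (Ccn4)
log2(38.16/98.57) = -1.369  (Casp5)
The largest magnitude belongs to Runx11.

3.796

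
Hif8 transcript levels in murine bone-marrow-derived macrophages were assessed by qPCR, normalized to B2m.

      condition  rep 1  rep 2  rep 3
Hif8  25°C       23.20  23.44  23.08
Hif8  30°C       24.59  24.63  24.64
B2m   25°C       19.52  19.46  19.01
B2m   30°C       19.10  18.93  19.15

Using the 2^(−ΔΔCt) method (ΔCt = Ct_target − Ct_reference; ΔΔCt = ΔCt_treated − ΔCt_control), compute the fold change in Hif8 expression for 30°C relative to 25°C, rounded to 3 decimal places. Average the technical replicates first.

0.319

Mean Ct: Hif8 25°C 23.240; Hif8 30°C 24.620; B2m 25°C 19.330; B2m 30°C 19.060
ΔCt(25°C) = 23.240 − 19.330 = 3.910
ΔCt(30°C) = 24.620 − 19.060 = 5.560
ΔΔCt = 5.560 − 3.910 = 1.650
Fold change = 2^(−1.650) = 0.3186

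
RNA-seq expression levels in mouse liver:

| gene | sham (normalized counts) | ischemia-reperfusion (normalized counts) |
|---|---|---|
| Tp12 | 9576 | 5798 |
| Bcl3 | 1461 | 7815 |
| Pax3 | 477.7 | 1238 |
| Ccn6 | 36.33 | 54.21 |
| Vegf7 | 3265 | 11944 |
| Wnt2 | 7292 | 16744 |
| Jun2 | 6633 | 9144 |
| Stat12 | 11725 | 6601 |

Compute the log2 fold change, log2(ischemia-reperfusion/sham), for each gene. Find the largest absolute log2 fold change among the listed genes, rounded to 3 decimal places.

2.419

log2(5798/9576) = -0.724  (Tp12)
log2(7815/1461) = 2.419  (Bcl3)
log2(1238/477.7) = 1.374  (Pax3)
log2(54.21/36.33) = 0.577  (Ccn6)
log2(11944/3265) = 1.871  (Vegf7)
log2(16744/7292) = 1.199  (Wnt2)
log2(9144/6633) = 0.463  (Jun2)
log2(6601/11725) = -0.829  (Stat12)
The largest magnitude belongs to Bcl3.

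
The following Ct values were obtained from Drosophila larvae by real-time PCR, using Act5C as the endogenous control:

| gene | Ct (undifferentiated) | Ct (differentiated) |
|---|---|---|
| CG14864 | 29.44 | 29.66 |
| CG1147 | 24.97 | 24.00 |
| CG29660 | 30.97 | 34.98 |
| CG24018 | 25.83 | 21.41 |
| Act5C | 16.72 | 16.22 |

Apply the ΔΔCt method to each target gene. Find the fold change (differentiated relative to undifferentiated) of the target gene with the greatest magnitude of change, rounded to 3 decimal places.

0.044

CG14864: ΔΔCt = (29.66−16.22) − (29.44−16.72) = 13.44 − 12.72 = 0.72; fold change = 2^-0.72 = 0.607
CG1147: ΔΔCt = (24.00−16.22) − (24.97−16.72) = 7.78 − 8.25 = -0.47; fold change = 2^0.47 = 1.385
CG29660: ΔΔCt = (34.98−16.22) − (30.97−16.72) = 18.76 − 14.25 = 4.51; fold change = 2^-4.51 = 0.044
CG24018: ΔΔCt = (21.41−16.22) − (25.83−16.72) = 5.19 − 9.11 = -3.92; fold change = 2^3.92 = 15.137
CG29660 has the largest |ΔΔCt| = 4.51.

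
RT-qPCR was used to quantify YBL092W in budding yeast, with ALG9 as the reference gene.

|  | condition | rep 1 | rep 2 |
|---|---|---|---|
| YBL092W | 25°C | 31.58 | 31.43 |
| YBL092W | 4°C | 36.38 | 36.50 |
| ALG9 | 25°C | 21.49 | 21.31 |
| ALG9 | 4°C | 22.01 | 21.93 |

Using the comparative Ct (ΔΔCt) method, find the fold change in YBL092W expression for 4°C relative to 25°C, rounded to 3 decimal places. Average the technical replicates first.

Mean Ct: YBL092W 25°C 31.505; YBL092W 4°C 36.440; ALG9 25°C 21.400; ALG9 4°C 21.970
ΔCt(25°C) = 31.505 − 21.400 = 10.105
ΔCt(4°C) = 36.440 − 21.970 = 14.470
ΔΔCt = 14.470 − 10.105 = 4.365
Fold change = 2^(−4.365) = 0.0485

0.049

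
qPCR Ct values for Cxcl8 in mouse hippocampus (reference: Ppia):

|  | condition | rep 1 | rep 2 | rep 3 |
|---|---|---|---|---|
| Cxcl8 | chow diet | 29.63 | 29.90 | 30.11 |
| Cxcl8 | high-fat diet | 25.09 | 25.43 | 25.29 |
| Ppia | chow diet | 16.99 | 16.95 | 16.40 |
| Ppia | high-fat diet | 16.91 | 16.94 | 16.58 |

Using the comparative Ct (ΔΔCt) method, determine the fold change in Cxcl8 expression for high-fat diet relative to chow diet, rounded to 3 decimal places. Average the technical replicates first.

Mean Ct: Cxcl8 chow diet 29.880; Cxcl8 high-fat diet 25.270; Ppia chow diet 16.780; Ppia high-fat diet 16.810
ΔCt(chow diet) = 29.880 − 16.780 = 13.100
ΔCt(high-fat diet) = 25.270 − 16.810 = 8.460
ΔΔCt = 8.460 − 13.100 = -4.640
Fold change = 2^(−(-4.640)) = 2^4.640 = 24.9333

24.933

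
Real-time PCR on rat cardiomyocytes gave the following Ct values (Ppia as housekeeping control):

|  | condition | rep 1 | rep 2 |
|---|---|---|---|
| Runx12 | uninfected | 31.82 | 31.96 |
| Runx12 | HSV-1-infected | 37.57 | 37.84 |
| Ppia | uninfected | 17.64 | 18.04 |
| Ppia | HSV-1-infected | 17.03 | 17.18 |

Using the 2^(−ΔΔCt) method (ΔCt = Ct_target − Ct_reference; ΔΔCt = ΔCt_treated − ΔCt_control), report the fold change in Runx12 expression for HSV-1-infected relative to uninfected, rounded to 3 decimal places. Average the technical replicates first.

0.011

Mean Ct: Runx12 uninfected 31.890; Runx12 HSV-1-infected 37.705; Ppia uninfected 17.840; Ppia HSV-1-infected 17.105
ΔCt(uninfected) = 31.890 − 17.840 = 14.050
ΔCt(HSV-1-infected) = 37.705 − 17.105 = 20.600
ΔΔCt = 20.600 − 14.050 = 6.550
Fold change = 2^(−6.550) = 0.0107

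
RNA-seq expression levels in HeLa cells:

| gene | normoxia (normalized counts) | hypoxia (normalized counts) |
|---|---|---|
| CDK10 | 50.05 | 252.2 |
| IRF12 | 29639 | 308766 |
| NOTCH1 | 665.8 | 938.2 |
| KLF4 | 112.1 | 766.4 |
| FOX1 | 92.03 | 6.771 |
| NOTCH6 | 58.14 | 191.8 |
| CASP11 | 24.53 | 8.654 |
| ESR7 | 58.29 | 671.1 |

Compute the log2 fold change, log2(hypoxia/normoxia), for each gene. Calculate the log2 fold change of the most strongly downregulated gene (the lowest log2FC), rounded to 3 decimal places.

log2(252.2/50.05) = 2.333  (CDK10)
log2(308766/29639) = 3.381  (IRF12)
log2(938.2/665.8) = 0.495  (NOTCH1)
log2(766.4/112.1) = 2.773  (KLF4)
log2(6.771/92.03) = -3.765  (FOX1)
log2(191.8/58.14) = 1.722  (NOTCH6)
log2(8.654/24.53) = -1.503  (CASP11)
log2(671.1/58.29) = 3.525  (ESR7)
FOX1 is most strongly downregulated.

-3.765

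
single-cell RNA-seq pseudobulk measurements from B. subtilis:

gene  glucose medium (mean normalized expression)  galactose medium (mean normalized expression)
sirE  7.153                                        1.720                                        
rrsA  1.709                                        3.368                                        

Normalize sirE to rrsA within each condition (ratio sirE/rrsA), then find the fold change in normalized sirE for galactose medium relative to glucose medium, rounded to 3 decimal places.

0.122

sirE/rrsA (glucose medium) = 7.153 / 1.709 = 4.1855
sirE/rrsA (galactose medium) = 1.720 / 3.368 = 0.51069
Fold change = 0.51069 / 4.1855 = 0.1220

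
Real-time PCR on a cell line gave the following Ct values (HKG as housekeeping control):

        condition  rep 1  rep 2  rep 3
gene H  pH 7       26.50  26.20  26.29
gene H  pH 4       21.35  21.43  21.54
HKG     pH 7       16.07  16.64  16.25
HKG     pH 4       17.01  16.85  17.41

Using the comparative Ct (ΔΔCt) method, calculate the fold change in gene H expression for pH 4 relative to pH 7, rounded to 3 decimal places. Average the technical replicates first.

50.563

Mean Ct: gene H pH 7 26.330; gene H pH 4 21.440; HKG pH 7 16.320; HKG pH 4 17.090
ΔCt(pH 7) = 26.330 − 16.320 = 10.010
ΔCt(pH 4) = 21.440 − 17.090 = 4.350
ΔΔCt = 4.350 − 10.010 = -5.660
Fold change = 2^(−(-5.660)) = 2^5.660 = 50.5626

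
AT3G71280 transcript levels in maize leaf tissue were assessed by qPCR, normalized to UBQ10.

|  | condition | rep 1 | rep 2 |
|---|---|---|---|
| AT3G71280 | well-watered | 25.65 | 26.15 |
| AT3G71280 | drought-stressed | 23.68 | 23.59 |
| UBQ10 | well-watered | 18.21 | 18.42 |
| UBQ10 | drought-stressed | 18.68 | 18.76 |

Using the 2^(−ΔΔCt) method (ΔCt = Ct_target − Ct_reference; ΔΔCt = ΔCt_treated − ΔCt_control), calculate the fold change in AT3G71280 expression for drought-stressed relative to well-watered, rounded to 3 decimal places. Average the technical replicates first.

Mean Ct: AT3G71280 well-watered 25.900; AT3G71280 drought-stressed 23.635; UBQ10 well-watered 18.315; UBQ10 drought-stressed 18.720
ΔCt(well-watered) = 25.900 − 18.315 = 7.585
ΔCt(drought-stressed) = 23.635 − 18.720 = 4.915
ΔΔCt = 4.915 − 7.585 = -2.670
Fold change = 2^(−(-2.670)) = 2^2.670 = 6.3643

6.364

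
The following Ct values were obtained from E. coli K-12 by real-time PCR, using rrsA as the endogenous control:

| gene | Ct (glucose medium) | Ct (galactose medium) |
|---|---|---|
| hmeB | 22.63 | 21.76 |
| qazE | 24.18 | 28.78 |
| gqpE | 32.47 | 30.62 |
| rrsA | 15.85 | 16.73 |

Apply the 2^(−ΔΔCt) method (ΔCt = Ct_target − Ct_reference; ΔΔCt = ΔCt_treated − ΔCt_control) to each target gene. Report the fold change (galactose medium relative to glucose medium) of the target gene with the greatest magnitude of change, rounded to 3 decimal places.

hmeB: ΔΔCt = (21.76−16.73) − (22.63−15.85) = 5.03 − 6.78 = -1.75; fold change = 2^1.75 = 3.364
qazE: ΔΔCt = (28.78−16.73) − (24.18−15.85) = 12.05 − 8.33 = 3.72; fold change = 2^-3.72 = 0.076
gqpE: ΔΔCt = (30.62−16.73) − (32.47−15.85) = 13.89 − 16.62 = -2.73; fold change = 2^2.73 = 6.635
qazE has the largest |ΔΔCt| = 3.72.

0.076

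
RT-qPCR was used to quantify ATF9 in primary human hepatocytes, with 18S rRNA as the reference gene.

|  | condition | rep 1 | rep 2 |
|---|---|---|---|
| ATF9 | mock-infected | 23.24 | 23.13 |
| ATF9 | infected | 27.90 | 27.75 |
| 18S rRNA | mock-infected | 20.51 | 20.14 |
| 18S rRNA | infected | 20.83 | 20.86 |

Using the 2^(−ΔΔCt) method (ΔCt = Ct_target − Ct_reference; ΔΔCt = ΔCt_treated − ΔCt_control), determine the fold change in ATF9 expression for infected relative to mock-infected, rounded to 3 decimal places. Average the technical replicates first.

Mean Ct: ATF9 mock-infected 23.185; ATF9 infected 27.825; 18S rRNA mock-infected 20.325; 18S rRNA infected 20.845
ΔCt(mock-infected) = 23.185 − 20.325 = 2.860
ΔCt(infected) = 27.825 − 20.845 = 6.980
ΔΔCt = 6.980 − 2.860 = 4.120
Fold change = 2^(−4.120) = 0.0575

0.058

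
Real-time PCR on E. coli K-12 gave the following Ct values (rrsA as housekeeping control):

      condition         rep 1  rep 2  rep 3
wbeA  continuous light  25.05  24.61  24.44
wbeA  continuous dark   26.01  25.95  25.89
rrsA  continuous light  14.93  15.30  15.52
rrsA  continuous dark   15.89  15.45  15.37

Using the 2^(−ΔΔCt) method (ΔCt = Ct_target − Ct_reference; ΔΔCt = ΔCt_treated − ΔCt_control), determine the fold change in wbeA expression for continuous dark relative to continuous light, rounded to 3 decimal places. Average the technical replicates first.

0.525

Mean Ct: wbeA continuous light 24.700; wbeA continuous dark 25.950; rrsA continuous light 15.250; rrsA continuous dark 15.570
ΔCt(continuous light) = 24.700 − 15.250 = 9.450
ΔCt(continuous dark) = 25.950 − 15.570 = 10.380
ΔΔCt = 10.380 − 9.450 = 0.930
Fold change = 2^(−0.930) = 0.5249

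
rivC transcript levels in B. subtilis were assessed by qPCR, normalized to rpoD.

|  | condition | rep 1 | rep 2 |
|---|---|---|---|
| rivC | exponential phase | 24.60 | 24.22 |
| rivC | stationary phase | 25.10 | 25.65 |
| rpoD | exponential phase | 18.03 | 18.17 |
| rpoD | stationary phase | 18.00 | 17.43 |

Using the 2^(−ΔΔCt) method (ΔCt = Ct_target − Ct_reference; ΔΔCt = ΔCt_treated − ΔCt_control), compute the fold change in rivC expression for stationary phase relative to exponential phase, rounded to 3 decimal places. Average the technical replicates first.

0.392

Mean Ct: rivC exponential phase 24.410; rivC stationary phase 25.375; rpoD exponential phase 18.100; rpoD stationary phase 17.715
ΔCt(exponential phase) = 24.410 − 18.100 = 6.310
ΔCt(stationary phase) = 25.375 − 17.715 = 7.660
ΔΔCt = 7.660 − 6.310 = 1.350
Fold change = 2^(−1.350) = 0.3923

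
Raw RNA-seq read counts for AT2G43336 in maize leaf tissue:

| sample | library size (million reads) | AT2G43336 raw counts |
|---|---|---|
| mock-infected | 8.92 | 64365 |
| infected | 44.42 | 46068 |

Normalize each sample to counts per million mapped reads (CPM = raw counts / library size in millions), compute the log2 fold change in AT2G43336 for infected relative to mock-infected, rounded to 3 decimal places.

CPM(mock-infected) = 64365 / 8.92 = 7215.8072
CPM(infected) = 46068 / 44.42 = 1037.1004
Fold change = 1037.1004 / 7215.8072 = 0.14373
log2(0.14373) = -2.7986

-2.799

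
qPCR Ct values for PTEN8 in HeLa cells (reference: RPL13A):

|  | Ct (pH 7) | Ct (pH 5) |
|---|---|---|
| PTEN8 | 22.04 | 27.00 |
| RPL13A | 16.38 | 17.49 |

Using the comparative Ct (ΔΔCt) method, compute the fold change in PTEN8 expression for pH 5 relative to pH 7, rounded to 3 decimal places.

0.069

ΔCt(pH 7) = 22.040 − 16.380 = 5.660
ΔCt(pH 5) = 27.000 − 17.490 = 9.510
ΔΔCt = 9.510 − 5.660 = 3.850
Fold change = 2^(−3.850) = 0.0693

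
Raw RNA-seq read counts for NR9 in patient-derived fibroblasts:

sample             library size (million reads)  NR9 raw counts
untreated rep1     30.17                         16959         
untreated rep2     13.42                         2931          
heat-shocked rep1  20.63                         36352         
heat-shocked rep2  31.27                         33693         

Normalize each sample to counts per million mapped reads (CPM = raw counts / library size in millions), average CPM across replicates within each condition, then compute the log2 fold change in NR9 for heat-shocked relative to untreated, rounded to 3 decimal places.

CPM(untreated rep1) = 16959 / 30.17 = 562.1147
CPM(untreated rep2) = 2931 / 13.42 = 218.4054
CPM(heat-shocked rep1) = 36352 / 20.63 = 1762.0940
CPM(heat-shocked rep2) = 33693 / 31.27 = 1077.4864
mean CPM(untreated) = 390.2600; mean CPM(heat-shocked) = 1419.7902
Fold change = 1419.7902 / 390.2600 = 3.63806
log2(3.63806) = 1.8632

1.863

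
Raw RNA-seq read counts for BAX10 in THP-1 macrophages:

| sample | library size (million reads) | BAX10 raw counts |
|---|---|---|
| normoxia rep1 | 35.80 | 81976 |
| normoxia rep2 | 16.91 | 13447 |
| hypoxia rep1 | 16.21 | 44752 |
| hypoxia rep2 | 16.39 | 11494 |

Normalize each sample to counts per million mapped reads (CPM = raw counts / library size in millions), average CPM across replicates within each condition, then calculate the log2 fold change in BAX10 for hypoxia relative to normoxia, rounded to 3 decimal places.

CPM(normoxia rep1) = 81976 / 35.80 = 2289.8324
CPM(normoxia rep2) = 13447 / 16.91 = 795.2099
CPM(hypoxia rep1) = 44752 / 16.21 = 2760.7650
CPM(hypoxia rep2) = 11494 / 16.39 = 701.2813
mean CPM(normoxia) = 1542.5212; mean CPM(hypoxia) = 1731.0231
Fold change = 1731.0231 / 1542.5212 = 1.12220
log2(1.12220) = 0.1663

0.166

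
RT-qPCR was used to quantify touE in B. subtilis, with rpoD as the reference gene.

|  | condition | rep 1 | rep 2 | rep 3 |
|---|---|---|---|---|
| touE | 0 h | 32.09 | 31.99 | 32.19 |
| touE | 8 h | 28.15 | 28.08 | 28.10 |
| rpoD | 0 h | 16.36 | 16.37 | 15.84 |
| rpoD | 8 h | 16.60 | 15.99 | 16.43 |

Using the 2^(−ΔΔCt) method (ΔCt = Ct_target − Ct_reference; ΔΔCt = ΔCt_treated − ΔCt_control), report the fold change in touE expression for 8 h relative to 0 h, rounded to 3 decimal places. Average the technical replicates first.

Mean Ct: touE 0 h 32.090; touE 8 h 28.110; rpoD 0 h 16.190; rpoD 8 h 16.340
ΔCt(0 h) = 32.090 − 16.190 = 15.900
ΔCt(8 h) = 28.110 − 16.340 = 11.770
ΔΔCt = 11.770 − 15.900 = -4.130
Fold change = 2^(−(-4.130)) = 2^4.130 = 17.5087

17.509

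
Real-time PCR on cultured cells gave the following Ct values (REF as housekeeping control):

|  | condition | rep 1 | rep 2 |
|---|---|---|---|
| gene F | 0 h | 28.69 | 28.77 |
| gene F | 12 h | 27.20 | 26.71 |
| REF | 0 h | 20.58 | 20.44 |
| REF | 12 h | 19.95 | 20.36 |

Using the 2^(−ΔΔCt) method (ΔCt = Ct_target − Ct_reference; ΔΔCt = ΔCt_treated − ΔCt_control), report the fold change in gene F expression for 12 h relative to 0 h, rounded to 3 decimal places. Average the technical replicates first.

Mean Ct: gene F 0 h 28.730; gene F 12 h 26.955; REF 0 h 20.510; REF 12 h 20.155
ΔCt(0 h) = 28.730 − 20.510 = 8.220
ΔCt(12 h) = 26.955 − 20.155 = 6.800
ΔΔCt = 6.800 − 8.220 = -1.420
Fold change = 2^(−(-1.420)) = 2^1.420 = 2.6759

2.676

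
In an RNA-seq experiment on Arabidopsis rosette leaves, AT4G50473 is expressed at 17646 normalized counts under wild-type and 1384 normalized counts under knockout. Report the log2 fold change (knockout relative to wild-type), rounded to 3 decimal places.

-3.672

Fold change = 1384 / 17646 = 0.0784
log2(0.0784) = -3.6724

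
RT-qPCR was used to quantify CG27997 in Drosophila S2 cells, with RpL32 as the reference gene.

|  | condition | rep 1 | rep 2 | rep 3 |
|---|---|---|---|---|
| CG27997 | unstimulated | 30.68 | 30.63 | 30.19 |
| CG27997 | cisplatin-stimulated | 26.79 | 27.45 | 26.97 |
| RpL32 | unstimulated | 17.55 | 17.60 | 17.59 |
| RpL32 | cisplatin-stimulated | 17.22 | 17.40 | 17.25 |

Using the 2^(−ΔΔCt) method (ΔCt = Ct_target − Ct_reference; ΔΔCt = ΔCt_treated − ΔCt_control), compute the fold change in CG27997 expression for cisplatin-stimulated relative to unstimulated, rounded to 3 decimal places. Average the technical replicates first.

8.815

Mean Ct: CG27997 unstimulated 30.500; CG27997 cisplatin-stimulated 27.070; RpL32 unstimulated 17.580; RpL32 cisplatin-stimulated 17.290
ΔCt(unstimulated) = 30.500 − 17.580 = 12.920
ΔCt(cisplatin-stimulated) = 27.070 − 17.290 = 9.780
ΔΔCt = 9.780 − 12.920 = -3.140
Fold change = 2^(−(-3.140)) = 2^3.140 = 8.8152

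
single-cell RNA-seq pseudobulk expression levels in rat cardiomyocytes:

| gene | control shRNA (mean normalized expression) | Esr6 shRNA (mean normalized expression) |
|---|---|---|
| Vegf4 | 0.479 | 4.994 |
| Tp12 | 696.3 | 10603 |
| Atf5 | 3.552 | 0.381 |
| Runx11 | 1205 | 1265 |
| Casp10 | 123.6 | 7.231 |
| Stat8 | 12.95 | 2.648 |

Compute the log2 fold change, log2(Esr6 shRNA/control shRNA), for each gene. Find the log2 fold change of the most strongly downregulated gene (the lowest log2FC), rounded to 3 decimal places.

log2(4.994/0.479) = 3.382  (Vegf4)
log2(10603/696.3) = 3.929  (Tp12)
log2(0.381/3.552) = -3.221  (Atf5)
log2(1265/1205) = 0.070  (Runx11)
log2(7.231/123.6) = -4.095  (Casp10)
log2(2.648/12.95) = -2.290  (Stat8)
Casp10 is most strongly downregulated.

-4.095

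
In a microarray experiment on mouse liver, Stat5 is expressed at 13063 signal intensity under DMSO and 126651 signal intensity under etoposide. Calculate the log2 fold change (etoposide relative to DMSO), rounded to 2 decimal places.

Fold change = 126651 / 13063 = 9.6954
log2(9.6954) = 3.277

3.28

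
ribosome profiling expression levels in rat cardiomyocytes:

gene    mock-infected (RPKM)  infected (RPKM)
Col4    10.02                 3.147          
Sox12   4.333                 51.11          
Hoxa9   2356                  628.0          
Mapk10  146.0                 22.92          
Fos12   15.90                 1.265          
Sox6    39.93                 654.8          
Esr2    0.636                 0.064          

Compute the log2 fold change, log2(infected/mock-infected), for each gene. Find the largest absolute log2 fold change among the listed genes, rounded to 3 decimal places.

4.036

log2(3.147/10.02) = -1.671  (Col4)
log2(51.11/4.333) = 3.560  (Sox12)
log2(628.0/2356) = -1.908  (Hoxa9)
log2(22.92/146.0) = -2.671  (Mapk10)
log2(1.265/15.90) = -3.652  (Fos12)
log2(654.8/39.93) = 4.036  (Sox6)
log2(0.064/0.636) = -3.313  (Esr2)
The largest magnitude belongs to Sox6.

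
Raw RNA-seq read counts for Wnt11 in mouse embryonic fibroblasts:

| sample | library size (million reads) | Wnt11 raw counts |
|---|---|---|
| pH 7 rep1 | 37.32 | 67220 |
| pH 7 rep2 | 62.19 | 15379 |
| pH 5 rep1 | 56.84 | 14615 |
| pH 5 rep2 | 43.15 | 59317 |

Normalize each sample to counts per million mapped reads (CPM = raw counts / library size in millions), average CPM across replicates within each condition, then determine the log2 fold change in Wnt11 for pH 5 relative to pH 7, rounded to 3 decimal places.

CPM(pH 7 rep1) = 67220 / 37.32 = 1801.1790
CPM(pH 7 rep2) = 15379 / 62.19 = 247.2906
CPM(pH 5 rep1) = 14615 / 56.84 = 257.1253
CPM(pH 5 rep2) = 59317 / 43.15 = 1374.6698
mean CPM(pH 7) = 1024.2348; mean CPM(pH 5) = 815.8975
Fold change = 815.8975 / 1024.2348 = 0.79659
log2(0.79659) = -0.3281

-0.328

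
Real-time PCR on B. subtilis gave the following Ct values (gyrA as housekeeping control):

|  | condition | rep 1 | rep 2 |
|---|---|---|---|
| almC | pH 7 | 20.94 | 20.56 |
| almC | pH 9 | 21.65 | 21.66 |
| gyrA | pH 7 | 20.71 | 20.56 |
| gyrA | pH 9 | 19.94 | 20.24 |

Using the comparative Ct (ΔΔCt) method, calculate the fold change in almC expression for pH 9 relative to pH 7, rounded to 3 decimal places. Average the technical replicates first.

0.366

Mean Ct: almC pH 7 20.750; almC pH 9 21.655; gyrA pH 7 20.635; gyrA pH 9 20.090
ΔCt(pH 7) = 20.750 − 20.635 = 0.115
ΔCt(pH 9) = 21.655 − 20.090 = 1.565
ΔΔCt = 1.565 − 0.115 = 1.450
Fold change = 2^(−1.450) = 0.3660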